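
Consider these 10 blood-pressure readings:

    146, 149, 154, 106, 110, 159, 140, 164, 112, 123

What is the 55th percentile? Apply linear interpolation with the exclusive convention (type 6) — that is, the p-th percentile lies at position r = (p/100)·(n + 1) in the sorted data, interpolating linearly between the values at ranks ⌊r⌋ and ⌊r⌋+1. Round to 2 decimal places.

146.15

Sorted: 106, 110, 112, 123, 140, 146, 149, 154, 159, 164.
n = 10.
r = (55/100)·(10 + 1) = 6.05.
Rank 6 is 146 and rank 7 is 149.
Interpolate: 146 + 0.05·(149 − 146) = 146 + 0.05·3 = 146.15.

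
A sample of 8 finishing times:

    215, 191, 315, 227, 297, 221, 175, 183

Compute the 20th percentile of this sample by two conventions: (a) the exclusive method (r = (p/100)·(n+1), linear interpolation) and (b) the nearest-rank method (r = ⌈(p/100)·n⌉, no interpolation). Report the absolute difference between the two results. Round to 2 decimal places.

Sorted: 175, 183, 191, 215, 221, 227, 297, 315.
n = 8.
(a) r = 1.8; between ranks 1 (175) and 2 (183): 181.4.
(b) the nearest-rank method: rank 2 → 183.
|181.4 − 183| = 1.6.

1.60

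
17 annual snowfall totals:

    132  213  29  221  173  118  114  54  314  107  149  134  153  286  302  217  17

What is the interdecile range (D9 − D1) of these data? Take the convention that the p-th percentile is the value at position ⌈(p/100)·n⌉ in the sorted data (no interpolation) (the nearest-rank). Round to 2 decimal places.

Sorted: 17, 29, 54, 107, 114, 118, 132, 134, 149, 153, 173, 213, 217, 221, 286, 302, 314.
n = 17.
P10: rank ⌈10/100·17⌉ = 2 → 29.
P90: rank ⌈90/100·17⌉ = 16 → 302.
Difference: 302 − 29 = 273.

273.00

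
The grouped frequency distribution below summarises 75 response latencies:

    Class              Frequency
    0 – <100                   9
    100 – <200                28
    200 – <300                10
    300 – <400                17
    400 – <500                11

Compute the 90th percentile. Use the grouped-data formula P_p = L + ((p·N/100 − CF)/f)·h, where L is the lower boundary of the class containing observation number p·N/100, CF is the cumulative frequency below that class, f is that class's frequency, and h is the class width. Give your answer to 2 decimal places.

431.82

N = 75; target position k = 90/100 · 75 = 67.5.
Cumulative frequencies: 9, 37, 47, 64, 75.
Observation 67.5 falls in the class 400 – <500.
L = 400, CF = 64, f = 11, h = 100.
P90 = 400 + ((67.5 − 64)/11)·100 = 400 + 31.8182 = 431.818.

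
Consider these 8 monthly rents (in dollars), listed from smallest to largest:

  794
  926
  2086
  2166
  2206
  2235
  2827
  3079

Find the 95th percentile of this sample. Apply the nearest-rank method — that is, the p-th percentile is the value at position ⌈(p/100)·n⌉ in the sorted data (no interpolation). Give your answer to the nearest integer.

n = 8.
Position = ⌈95/100 · 8⌉ = ⌈7.6⌉ = 8.
The value at rank 8 is 3079.

3079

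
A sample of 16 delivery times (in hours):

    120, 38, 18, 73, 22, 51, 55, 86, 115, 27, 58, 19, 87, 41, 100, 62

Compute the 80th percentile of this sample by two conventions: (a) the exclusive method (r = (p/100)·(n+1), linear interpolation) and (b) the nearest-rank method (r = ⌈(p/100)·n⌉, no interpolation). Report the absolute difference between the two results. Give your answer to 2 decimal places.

Sorted: 18, 19, 22, 27, 38, 41, 51, 55, 58, 62, 73, 86, 87, 100, 115, 120.
n = 16.
(a) r = 13.6; between ranks 13 (87) and 14 (100): 94.8.
(b) the nearest-rank method: rank 13 → 87.
|94.8 − 87| = 7.8.

7.80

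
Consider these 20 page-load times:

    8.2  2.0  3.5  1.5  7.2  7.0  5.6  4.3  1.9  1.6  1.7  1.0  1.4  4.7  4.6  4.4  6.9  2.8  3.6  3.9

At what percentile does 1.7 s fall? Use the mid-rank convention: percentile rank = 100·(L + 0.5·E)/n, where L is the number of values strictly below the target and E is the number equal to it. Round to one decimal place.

Sorted: 1.0, 1.4, 1.5, 1.6, 1.7, 1.9, 2.0, 2.8, 3.5, 3.6, 3.9, 4.3, 4.4, 4.6, 4.7, 5.6, 6.9, 7.0, 7.2, 8.2.
Count below 1.7: L = 4; count equal: E = 1; n = 20.
Percentile rank = 100·(4 + 0.5·1)/20 = 100·4.5/20 = 22.5.

22.5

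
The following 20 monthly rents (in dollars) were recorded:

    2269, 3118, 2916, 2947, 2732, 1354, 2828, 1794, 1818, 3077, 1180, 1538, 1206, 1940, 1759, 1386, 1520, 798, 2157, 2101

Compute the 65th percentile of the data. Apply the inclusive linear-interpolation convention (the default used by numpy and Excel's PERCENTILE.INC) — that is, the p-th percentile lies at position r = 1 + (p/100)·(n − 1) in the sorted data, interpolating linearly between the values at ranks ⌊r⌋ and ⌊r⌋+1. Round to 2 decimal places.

2196.20

Sorted: 798, 1180, 1206, 1354, 1386, 1520, 1538, 1759, 1794, 1818, 1940, 2101, 2157, 2269, 2732, 2828, 2916, 2947, 3077, 3118.
n = 20.
r = 1 + (65/100)·(20 − 1) = 1 + 12.35 = 13.35.
Rank 13 is 2157 and rank 14 is 2269.
Interpolate: 2157 + 0.35·(2269 − 2157) = 2157 + 0.35·112 = 2196.2.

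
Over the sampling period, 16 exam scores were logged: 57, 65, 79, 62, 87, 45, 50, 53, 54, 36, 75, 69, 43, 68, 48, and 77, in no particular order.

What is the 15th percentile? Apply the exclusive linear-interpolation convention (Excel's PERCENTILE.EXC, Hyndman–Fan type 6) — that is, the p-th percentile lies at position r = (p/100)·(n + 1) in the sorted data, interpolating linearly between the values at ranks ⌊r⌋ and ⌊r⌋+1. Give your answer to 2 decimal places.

44.10

Sorted: 36, 43, 45, 48, 50, 53, 54, 57, 62, 65, 68, 69, 75, 77, 79, 87.
n = 16.
r = (15/100)·(16 + 1) = 2.55.
Rank 2 is 43 and rank 3 is 45.
Interpolate: 43 + 0.55·(45 − 43) = 43 + 0.55·2 = 44.1.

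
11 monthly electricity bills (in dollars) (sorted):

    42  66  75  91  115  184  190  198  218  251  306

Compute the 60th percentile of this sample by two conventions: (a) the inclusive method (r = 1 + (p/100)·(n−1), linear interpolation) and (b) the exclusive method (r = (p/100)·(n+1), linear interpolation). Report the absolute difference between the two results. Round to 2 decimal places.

n = 11.
(a) r = 7 → value at rank 7 = 190.
(b) r = 7.2; between ranks 7 (190) and 8 (198): 191.6.
|190 − 191.6| = 1.6.

1.60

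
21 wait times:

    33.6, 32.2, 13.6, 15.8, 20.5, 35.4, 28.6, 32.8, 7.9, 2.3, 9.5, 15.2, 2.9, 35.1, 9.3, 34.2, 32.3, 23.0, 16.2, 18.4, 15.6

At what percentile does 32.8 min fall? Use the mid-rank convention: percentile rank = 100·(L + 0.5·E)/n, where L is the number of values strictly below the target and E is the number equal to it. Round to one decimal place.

78.6

Sorted: 2.3, 2.9, 7.9, 9.3, 9.5, 13.6, 15.2, 15.6, 15.8, 16.2, 18.4, 20.5, 23.0, 28.6, 32.2, 32.3, 32.8, 33.6, 34.2, 35.1, 35.4.
Count below 32.8: L = 16; count equal: E = 1; n = 21.
Percentile rank = 100·(16 + 0.5·1)/21 = 100·16.5/21 = 78.57.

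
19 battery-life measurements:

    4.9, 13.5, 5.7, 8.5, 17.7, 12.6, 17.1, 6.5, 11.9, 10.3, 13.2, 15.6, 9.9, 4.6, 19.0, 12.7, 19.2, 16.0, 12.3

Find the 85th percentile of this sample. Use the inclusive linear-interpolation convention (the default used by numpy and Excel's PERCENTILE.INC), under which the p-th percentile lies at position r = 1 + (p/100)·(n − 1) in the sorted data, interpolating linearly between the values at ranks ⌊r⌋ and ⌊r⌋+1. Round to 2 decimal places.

Sorted: 4.6, 4.9, 5.7, 6.5, 8.5, 9.9, 10.3, 11.9, 12.3, 12.6, 12.7, 13.2, 13.5, 15.6, 16.0, 17.1, 17.7, 19.0, 19.2.
n = 19.
r = 1 + (85/100)·(19 − 1) = 1 + 15.3 = 16.3.
Rank 16 is 17.1 and rank 17 is 17.7.
Interpolate: 17.1 + 0.3·(17.7 − 17.1) = 17.1 + 0.3·0.6 = 17.28.

17.28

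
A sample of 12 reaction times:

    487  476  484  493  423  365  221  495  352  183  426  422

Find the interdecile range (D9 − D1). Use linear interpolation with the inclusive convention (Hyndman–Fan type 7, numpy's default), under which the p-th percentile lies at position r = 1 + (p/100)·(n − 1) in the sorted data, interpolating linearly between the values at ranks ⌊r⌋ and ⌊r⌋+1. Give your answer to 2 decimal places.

258.30

Sorted: 183, 221, 352, 365, 422, 423, 426, 476, 484, 487, 493, 495.
n = 12.
P10: r = 2.1; ranks 2–3 are 221, 352; interpolating gives 234.1.
P90: r = 10.9; ranks 10–11 are 487, 493; interpolating gives 492.4.
Difference: 492.4 − 234.1 = 258.3.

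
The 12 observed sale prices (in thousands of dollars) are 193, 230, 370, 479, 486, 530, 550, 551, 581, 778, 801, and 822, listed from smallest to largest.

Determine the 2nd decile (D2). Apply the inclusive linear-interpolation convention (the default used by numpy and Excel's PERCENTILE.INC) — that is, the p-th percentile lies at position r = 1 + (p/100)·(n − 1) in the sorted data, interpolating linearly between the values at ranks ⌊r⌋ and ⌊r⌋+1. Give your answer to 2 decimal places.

391.80

n = 12.
r = 1 + (20/100)·(12 − 1) = 1 + 2.2 = 3.2.
Rank 3 is 370 and rank 4 is 479.
Interpolate: 370 + 0.2·(479 − 370) = 370 + 0.2·109 = 391.8.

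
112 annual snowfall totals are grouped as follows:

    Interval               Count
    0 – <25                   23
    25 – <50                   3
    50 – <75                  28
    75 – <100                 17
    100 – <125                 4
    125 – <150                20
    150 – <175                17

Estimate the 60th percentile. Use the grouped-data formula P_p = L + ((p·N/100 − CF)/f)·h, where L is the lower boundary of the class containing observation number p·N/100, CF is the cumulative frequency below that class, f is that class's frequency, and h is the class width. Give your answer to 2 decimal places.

94.41

N = 112; target position k = 60/100 · 112 = 67.2.
Cumulative frequencies: 23, 26, 54, 71, 75, 95, 112.
Observation 67.2 falls in the class 75 – <100.
L = 75, CF = 54, f = 17, h = 25.
P60 = 75 + ((67.2 − 54)/17)·25 = 75 + 19.4118 = 94.4118.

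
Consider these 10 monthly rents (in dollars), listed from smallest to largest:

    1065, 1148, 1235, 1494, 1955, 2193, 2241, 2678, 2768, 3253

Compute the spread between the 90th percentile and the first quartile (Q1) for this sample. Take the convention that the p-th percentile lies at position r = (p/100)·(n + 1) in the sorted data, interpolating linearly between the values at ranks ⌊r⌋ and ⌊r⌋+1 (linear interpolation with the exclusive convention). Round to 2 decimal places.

1991.25

n = 10.
P25: r = 2.75; ranks 2–3 are 1148, 1235; interpolating gives 1213.25.
P90: r = 9.9; ranks 9–10 are 2768, 3253; interpolating gives 3204.5.
Difference: 3204.5 − 1213.25 = 1991.25.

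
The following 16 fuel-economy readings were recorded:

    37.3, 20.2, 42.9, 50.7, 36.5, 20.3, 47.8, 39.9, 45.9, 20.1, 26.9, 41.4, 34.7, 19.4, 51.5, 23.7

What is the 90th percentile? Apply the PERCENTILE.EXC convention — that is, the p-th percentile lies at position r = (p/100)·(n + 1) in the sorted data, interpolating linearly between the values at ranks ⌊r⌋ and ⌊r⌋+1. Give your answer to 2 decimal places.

50.94

Sorted: 19.4, 20.1, 20.2, 20.3, 23.7, 26.9, 34.7, 36.5, 37.3, 39.9, 41.4, 42.9, 45.9, 47.8, 50.7, 51.5.
n = 16.
r = (90/100)·(16 + 1) = 15.3.
Rank 15 is 50.7 and rank 16 is 51.5.
Interpolate: 50.7 + 0.3·(51.5 − 50.7) = 50.7 + 0.3·0.8 = 50.94.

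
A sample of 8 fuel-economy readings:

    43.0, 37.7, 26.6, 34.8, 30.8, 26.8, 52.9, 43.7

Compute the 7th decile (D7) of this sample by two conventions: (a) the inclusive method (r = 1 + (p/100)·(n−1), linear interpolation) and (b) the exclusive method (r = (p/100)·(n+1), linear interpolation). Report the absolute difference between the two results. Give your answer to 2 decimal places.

Sorted: 26.6, 26.8, 30.8, 34.8, 37.7, 43.0, 43.7, 52.9.
n = 8.
(a) r = 5.9; between ranks 5 (37.7) and 6 (43.0): 42.47.
(b) r = 6.3; between ranks 6 (43.0) and 7 (43.7): 43.21.
|42.47 − 43.21| = 0.74.

0.74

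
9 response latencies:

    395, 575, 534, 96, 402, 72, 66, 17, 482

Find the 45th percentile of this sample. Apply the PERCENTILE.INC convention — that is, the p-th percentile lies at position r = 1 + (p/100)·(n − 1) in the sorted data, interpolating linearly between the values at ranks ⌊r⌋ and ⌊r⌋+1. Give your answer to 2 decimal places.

275.40

Sorted: 17, 66, 72, 96, 395, 402, 482, 534, 575.
n = 9.
r = 1 + (45/100)·(9 − 1) = 1 + 3.6 = 4.6.
Rank 4 is 96 and rank 5 is 395.
Interpolate: 96 + 0.6·(395 − 96) = 96 + 0.6·299 = 275.4.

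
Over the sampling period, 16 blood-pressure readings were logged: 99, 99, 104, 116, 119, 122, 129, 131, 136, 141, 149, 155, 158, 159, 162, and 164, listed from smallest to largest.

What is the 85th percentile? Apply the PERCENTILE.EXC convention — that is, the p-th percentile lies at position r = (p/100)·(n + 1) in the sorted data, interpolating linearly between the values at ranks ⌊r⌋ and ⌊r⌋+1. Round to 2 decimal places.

n = 16.
r = (85/100)·(16 + 1) = 14.45.
Rank 14 is 159 and rank 15 is 162.
Interpolate: 159 + 0.45·(162 − 159) = 159 + 0.45·3 = 160.35.

160.35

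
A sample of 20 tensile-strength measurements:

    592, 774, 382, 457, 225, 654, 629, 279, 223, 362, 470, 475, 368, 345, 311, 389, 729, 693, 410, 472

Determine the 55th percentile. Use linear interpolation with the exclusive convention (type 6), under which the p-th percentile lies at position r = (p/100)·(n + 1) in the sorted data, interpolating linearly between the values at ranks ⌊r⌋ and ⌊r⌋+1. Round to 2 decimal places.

464.15

Sorted: 223, 225, 279, 311, 345, 362, 368, 382, 389, 410, 457, 470, 472, 475, 592, 629, 654, 693, 729, 774.
n = 20.
r = (55/100)·(20 + 1) = 11.55.
Rank 11 is 457 and rank 12 is 470.
Interpolate: 457 + 0.55·(470 − 457) = 457 + 0.55·13 = 464.15.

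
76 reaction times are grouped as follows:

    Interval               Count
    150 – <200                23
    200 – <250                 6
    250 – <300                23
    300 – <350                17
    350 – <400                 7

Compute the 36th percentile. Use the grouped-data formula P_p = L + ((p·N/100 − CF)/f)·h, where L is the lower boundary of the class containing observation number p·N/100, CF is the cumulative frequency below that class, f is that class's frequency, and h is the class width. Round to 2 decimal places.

N = 76; target position k = 36/100 · 76 = 27.36.
Cumulative frequencies: 23, 29, 52, 69, 76.
Observation 27.36 falls in the class 200 – <250.
L = 200, CF = 23, f = 6, h = 50.
P36 = 200 + ((27.36 − 23)/6)·50 = 200 + 36.3333 = 236.333.

236.33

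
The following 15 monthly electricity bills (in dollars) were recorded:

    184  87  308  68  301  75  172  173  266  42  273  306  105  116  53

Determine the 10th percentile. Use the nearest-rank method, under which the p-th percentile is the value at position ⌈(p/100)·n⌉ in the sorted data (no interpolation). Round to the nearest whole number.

Sorted: 42, 53, 68, 75, 87, 105, 116, 172, 173, 184, 266, 273, 301, 306, 308.
n = 15.
Position = ⌈10/100 · 15⌉ = ⌈1.5⌉ = 2.
The value at rank 2 is 53.

53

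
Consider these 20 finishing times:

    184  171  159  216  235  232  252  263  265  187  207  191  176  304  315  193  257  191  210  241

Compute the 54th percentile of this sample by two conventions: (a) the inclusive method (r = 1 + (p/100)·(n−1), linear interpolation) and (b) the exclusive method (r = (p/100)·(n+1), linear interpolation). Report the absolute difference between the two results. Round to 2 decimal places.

1.28

Sorted: 159, 171, 176, 184, 187, 191, 191, 193, 207, 210, 216, 232, 235, 241, 252, 257, 263, 265, 304, 315.
n = 20.
(a) r = 11.26; between ranks 11 (216) and 12 (232): 220.16.
(b) r = 11.34; between ranks 11 (216) and 12 (232): 221.44.
|220.16 − 221.44| = 1.28.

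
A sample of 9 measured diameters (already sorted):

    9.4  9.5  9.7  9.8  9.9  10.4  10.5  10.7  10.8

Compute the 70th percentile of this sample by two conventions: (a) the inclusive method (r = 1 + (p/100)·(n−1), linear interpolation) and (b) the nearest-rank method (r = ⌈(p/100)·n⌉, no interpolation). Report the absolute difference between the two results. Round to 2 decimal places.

n = 9.
(a) r = 6.6; between ranks 6 (10.4) and 7 (10.5): 10.46.
(b) the nearest-rank method: rank 7 → 10.5.
|10.46 − 10.5| = 0.04.

0.04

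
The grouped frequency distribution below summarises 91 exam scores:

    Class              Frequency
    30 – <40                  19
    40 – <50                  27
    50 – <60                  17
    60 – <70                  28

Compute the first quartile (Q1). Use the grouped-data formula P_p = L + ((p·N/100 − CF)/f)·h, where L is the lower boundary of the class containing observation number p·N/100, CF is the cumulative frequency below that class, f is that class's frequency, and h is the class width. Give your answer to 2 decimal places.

41.39

N = 91; target position k = 25/100 · 91 = 22.75.
Cumulative frequencies: 19, 46, 63, 91.
Observation 22.75 falls in the class 40 – <50.
L = 40, CF = 19, f = 27, h = 10.
P25 = 40 + ((22.75 − 19)/27)·10 = 40 + 1.38889 = 41.3889.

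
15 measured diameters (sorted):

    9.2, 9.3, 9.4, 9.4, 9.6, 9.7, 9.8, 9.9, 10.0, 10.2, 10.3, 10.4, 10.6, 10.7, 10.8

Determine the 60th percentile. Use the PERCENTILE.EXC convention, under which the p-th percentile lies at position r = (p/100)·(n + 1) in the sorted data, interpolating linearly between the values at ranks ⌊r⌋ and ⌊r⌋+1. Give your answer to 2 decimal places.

n = 15.
r = (60/100)·(15 + 1) = 9.6.
Rank 9 is 10.0 and rank 10 is 10.2.
Interpolate: 10.0 + 0.6·(10.2 − 10.0) = 10.0 + 0.6·0.2 = 10.12.

10.12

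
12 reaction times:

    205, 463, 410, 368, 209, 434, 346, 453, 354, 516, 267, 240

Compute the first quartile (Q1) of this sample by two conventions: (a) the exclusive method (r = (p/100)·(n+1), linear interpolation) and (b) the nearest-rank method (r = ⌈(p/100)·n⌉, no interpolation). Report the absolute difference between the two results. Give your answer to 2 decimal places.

Sorted: 205, 209, 240, 267, 346, 354, 368, 410, 434, 453, 463, 516.
n = 12.
(a) r = 3.25; between ranks 3 (240) and 4 (267): 246.75.
(b) the nearest-rank method: rank 3 → 240.
|246.75 − 240| = 6.75.

6.75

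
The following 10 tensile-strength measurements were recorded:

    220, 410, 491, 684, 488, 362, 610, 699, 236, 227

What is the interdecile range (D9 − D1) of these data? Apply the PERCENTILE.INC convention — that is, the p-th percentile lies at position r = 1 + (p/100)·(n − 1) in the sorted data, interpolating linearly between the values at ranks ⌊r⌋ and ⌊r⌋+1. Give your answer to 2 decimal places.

Sorted: 220, 227, 236, 362, 410, 488, 491, 610, 684, 699.
n = 10.
P10: r = 1.9; ranks 1–2 are 220, 227; interpolating gives 226.3.
P90: r = 9.1; ranks 9–10 are 684, 699; interpolating gives 685.5.
Difference: 685.5 − 226.3 = 459.2.

459.20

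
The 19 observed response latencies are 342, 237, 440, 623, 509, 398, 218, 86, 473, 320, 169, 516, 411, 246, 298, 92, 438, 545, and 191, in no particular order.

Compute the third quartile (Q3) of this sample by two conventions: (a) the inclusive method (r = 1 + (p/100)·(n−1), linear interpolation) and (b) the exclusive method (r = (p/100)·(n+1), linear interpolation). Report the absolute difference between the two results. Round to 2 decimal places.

16.50

Sorted: 86, 92, 169, 191, 218, 237, 246, 298, 320, 342, 398, 411, 438, 440, 473, 509, 516, 545, 623.
n = 19.
(a) r = 14.5; between ranks 14 (440) and 15 (473): 456.5.
(b) r = 15 → value at rank 15 = 473.
|456.5 − 473| = 16.5.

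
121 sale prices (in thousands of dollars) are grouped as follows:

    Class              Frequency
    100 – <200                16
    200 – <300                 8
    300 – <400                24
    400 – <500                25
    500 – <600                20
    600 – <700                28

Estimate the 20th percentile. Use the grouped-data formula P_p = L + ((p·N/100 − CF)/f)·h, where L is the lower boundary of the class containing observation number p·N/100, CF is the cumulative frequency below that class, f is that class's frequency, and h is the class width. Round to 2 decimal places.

N = 121; target position k = 20/100 · 121 = 24.2.
Cumulative frequencies: 16, 24, 48, 73, 93, 121.
Observation 24.2 falls in the class 300 – <400.
L = 300, CF = 24, f = 24, h = 100.
P20 = 300 + ((24.2 − 24)/24)·100 = 300 + 0.833333 = 300.833.

300.83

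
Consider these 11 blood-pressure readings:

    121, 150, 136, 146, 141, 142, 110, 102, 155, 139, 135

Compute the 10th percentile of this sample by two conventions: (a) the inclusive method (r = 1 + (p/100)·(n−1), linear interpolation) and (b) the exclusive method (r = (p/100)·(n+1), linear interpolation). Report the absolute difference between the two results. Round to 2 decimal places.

Sorted: 102, 110, 121, 135, 136, 139, 141, 142, 146, 150, 155.
n = 11.
(a) r = 2 → value at rank 2 = 110.
(b) r = 1.2; between ranks 1 (102) and 2 (110): 103.6.
|110 − 103.6| = 6.4.

6.40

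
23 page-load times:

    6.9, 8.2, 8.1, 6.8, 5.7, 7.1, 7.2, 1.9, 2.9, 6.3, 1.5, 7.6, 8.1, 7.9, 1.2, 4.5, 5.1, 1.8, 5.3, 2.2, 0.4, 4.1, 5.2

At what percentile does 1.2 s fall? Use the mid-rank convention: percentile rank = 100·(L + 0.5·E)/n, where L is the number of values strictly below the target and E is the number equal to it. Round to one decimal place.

6.5

Sorted: 0.4, 1.2, 1.5, 1.8, 1.9, 2.2, 2.9, 4.1, 4.5, 5.1, 5.2, 5.3, 5.7, 6.3, 6.8, 6.9, 7.1, 7.2, 7.6, 7.9, 8.1, 8.1, 8.2.
Count below 1.2: L = 1; count equal: E = 1; n = 23.
Percentile rank = 100·(1 + 0.5·1)/23 = 100·1.5/23 = 6.522.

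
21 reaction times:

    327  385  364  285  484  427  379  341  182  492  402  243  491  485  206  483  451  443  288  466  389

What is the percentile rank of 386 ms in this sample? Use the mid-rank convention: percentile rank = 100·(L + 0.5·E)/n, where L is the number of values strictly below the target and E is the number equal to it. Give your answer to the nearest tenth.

Sorted: 182, 206, 243, 285, 288, 327, 341, 364, 379, 385, 389, 402, 427, 443, 451, 466, 483, 484, 485, 491, 492.
Count below 386: L = 10; count equal: E = 0; n = 21.
Percentile rank = 100·(10 + 0.5·0)/21 = 100·10/21 = 47.62.

47.6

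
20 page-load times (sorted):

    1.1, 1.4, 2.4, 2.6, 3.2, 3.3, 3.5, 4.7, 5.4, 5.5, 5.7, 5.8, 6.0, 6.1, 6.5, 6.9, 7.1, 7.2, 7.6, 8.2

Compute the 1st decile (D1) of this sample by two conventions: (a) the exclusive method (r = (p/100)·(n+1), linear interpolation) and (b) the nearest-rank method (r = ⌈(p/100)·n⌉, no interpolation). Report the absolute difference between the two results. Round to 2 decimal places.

0.10

n = 20.
(a) r = 2.1; between ranks 2 (1.4) and 3 (2.4): 1.5.
(b) the nearest-rank method: rank 2 → 1.4.
|1.5 − 1.4| = 0.1.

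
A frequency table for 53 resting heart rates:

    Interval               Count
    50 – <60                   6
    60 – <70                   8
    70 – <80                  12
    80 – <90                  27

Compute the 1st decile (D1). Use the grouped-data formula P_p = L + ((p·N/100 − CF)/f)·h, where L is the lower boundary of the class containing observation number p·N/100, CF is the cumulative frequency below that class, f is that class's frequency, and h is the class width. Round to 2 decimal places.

N = 53; target position k = 10/100 · 53 = 5.3.
Cumulative frequencies: 6, 14, 26, 53.
Observation 5.3 falls in the class 50 – <60.
L = 50, CF = 0, f = 6, h = 10.
P10 = 50 + ((5.3 − 0)/6)·10 = 50 + 8.83333 = 58.8333.

58.83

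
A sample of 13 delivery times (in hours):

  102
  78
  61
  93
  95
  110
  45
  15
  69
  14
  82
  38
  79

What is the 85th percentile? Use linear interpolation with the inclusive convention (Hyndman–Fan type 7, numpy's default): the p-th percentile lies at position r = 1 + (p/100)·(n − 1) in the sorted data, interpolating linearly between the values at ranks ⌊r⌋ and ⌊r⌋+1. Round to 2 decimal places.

Sorted: 14, 15, 38, 45, 61, 69, 78, 79, 82, 93, 95, 102, 110.
n = 13.
r = 1 + (85/100)·(13 − 1) = 1 + 10.2 = 11.2.
Rank 11 is 95 and rank 12 is 102.
Interpolate: 95 + 0.2·(102 − 95) = 95 + 0.2·7 = 96.4.

96.40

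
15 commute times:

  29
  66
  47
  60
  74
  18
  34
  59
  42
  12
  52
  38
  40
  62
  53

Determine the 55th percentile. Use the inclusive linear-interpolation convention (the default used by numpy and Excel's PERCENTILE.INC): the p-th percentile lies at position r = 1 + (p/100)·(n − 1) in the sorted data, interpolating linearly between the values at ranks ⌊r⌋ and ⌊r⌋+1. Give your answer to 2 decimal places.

Sorted: 12, 18, 29, 34, 38, 40, 42, 47, 52, 53, 59, 60, 62, 66, 74.
n = 15.
r = 1 + (55/100)·(15 − 1) = 1 + 7.7 = 8.7.
Rank 8 is 47 and rank 9 is 52.
Interpolate: 47 + 0.7·(52 − 47) = 47 + 0.7·5 = 50.5.

50.50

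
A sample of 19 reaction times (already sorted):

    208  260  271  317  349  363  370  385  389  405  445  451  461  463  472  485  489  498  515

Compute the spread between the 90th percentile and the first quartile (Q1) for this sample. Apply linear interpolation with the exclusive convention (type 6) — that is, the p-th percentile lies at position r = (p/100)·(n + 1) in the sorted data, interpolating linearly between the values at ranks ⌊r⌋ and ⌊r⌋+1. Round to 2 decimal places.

n = 19.
P25: r = 5 (integer) → 349.
P90: r = 18 (integer) → 498.
Difference: 498 − 349 = 149.

149.00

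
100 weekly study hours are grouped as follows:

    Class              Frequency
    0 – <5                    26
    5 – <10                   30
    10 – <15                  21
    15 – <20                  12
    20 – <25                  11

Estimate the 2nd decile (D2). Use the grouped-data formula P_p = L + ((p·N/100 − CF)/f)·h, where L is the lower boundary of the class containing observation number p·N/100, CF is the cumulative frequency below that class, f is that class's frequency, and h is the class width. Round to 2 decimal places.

N = 100; target position k = 20/100 · 100 = 20.
Cumulative frequencies: 26, 56, 77, 89, 100.
Observation 20 falls in the class 0 – <5.
L = 0, CF = 0, f = 26, h = 5.
P20 = 0 + ((20 − 0)/26)·5 = 0 + 3.84615 = 3.84615.

3.85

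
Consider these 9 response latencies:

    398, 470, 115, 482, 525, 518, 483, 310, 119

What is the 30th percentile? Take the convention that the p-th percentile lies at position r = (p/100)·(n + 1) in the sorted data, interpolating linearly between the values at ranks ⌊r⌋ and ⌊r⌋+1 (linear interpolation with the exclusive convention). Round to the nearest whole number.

310

Sorted: 115, 119, 310, 398, 470, 482, 483, 518, 525.
n = 9.
r = (30/100)·(9 + 1) = 3.
r is an integer, so P30 is the value at rank 3: 310.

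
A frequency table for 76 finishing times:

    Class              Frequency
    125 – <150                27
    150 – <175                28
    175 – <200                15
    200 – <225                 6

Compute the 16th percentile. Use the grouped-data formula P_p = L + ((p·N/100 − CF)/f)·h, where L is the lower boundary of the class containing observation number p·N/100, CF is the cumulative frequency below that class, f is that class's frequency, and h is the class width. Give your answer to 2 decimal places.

N = 76; target position k = 16/100 · 76 = 12.16.
Cumulative frequencies: 27, 55, 70, 76.
Observation 12.16 falls in the class 125 – <150.
L = 125, CF = 0, f = 27, h = 25.
P16 = 125 + ((12.16 − 0)/27)·25 = 125 + 11.2593 = 136.259.

136.26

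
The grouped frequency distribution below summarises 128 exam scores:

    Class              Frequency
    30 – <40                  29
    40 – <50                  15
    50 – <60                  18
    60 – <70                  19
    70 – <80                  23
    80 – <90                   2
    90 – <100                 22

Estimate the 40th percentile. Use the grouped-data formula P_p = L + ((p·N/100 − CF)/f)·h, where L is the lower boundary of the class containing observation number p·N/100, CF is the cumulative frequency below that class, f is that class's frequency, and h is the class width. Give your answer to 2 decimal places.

54.00

N = 128; target position k = 40/100 · 128 = 51.2.
Cumulative frequencies: 29, 44, 62, 81, 104, 106, 128.
Observation 51.2 falls in the class 50 – <60.
L = 50, CF = 44, f = 18, h = 10.
P40 = 50 + ((51.2 − 44)/18)·10 = 50 + 4 = 54.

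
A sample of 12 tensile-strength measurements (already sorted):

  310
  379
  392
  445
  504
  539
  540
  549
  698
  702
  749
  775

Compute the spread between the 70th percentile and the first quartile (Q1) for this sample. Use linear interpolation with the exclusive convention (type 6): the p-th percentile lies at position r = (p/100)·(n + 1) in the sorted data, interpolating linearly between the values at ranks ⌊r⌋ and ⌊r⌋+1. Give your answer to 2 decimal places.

293.15

n = 12.
P25: r = 3.25; ranks 3–4 are 392, 445; interpolating gives 405.25.
P70: r = 9.1; ranks 9–10 are 698, 702; interpolating gives 698.4.
Difference: 698.4 − 405.25 = 293.15.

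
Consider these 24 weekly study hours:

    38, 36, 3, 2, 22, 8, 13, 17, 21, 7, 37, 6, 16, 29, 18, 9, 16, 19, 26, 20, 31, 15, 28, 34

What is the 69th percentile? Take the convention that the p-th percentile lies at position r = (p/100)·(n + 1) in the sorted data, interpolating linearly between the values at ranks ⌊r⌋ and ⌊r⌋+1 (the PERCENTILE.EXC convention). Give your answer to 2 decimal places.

26.50

Sorted: 2, 3, 6, 7, 8, 9, 13, 15, 16, 16, 17, 18, 19, 20, 21, 22, 26, 28, 29, 31, 34, 36, 37, 38.
n = 24.
r = (69/100)·(24 + 1) = 17.25.
Rank 17 is 26 and rank 18 is 28.
Interpolate: 26 + 0.25·(28 − 26) = 26 + 0.25·2 = 26.5.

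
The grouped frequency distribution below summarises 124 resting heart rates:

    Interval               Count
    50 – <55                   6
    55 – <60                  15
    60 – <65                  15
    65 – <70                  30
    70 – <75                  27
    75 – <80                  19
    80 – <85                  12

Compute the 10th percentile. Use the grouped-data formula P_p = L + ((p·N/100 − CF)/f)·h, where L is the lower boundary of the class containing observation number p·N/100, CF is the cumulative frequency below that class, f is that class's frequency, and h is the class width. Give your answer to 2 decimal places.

57.13

N = 124; target position k = 10/100 · 124 = 12.4.
Cumulative frequencies: 6, 21, 36, 66, 93, 112, 124.
Observation 12.4 falls in the class 55 – <60.
L = 55, CF = 6, f = 15, h = 5.
P10 = 55 + ((12.4 − 6)/15)·5 = 55 + 2.13333 = 57.1333.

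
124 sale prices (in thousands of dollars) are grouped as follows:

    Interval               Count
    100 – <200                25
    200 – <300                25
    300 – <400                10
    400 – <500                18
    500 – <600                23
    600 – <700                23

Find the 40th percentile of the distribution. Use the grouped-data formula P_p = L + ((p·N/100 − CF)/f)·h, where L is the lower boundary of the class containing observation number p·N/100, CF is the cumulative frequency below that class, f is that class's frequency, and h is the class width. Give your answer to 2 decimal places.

298.40

N = 124; target position k = 40/100 · 124 = 49.6.
Cumulative frequencies: 25, 50, 60, 78, 101, 124.
Observation 49.6 falls in the class 200 – <300.
L = 200, CF = 25, f = 25, h = 100.
P40 = 200 + ((49.6 − 25)/25)·100 = 200 + 98.4 = 298.4.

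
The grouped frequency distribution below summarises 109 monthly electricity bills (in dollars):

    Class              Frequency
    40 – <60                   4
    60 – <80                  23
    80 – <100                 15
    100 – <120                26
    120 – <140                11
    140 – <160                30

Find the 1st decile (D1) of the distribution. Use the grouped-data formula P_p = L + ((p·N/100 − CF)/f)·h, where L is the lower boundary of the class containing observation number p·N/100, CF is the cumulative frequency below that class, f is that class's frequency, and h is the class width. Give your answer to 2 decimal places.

66.00

N = 109; target position k = 10/100 · 109 = 10.9.
Cumulative frequencies: 4, 27, 42, 68, 79, 109.
Observation 10.9 falls in the class 60 – <80.
L = 60, CF = 4, f = 23, h = 20.
P10 = 60 + ((10.9 − 4)/23)·20 = 60 + 6 = 66.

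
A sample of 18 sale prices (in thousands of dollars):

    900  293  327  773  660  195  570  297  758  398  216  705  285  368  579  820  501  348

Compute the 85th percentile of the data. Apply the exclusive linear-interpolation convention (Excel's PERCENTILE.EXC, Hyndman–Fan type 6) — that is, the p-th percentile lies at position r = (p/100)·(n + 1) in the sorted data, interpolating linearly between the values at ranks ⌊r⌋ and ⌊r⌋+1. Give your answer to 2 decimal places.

780.05

Sorted: 195, 216, 285, 293, 297, 327, 348, 368, 398, 501, 570, 579, 660, 705, 758, 773, 820, 900.
n = 18.
r = (85/100)·(18 + 1) = 16.15.
Rank 16 is 773 and rank 17 is 820.
Interpolate: 773 + 0.15·(820 − 773) = 773 + 0.15·47 = 780.05.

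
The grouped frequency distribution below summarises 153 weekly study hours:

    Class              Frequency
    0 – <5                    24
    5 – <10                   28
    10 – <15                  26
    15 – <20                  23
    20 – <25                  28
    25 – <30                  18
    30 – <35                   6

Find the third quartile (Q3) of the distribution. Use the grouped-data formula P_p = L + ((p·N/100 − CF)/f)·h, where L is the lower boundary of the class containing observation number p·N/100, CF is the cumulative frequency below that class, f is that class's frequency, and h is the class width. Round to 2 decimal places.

22.46

N = 153; target position k = 75/100 · 153 = 114.75.
Cumulative frequencies: 24, 52, 78, 101, 129, 147, 153.
Observation 114.75 falls in the class 20 – <25.
L = 20, CF = 101, f = 28, h = 5.
P75 = 20 + ((114.75 − 101)/28)·5 = 20 + 2.45536 = 22.4554.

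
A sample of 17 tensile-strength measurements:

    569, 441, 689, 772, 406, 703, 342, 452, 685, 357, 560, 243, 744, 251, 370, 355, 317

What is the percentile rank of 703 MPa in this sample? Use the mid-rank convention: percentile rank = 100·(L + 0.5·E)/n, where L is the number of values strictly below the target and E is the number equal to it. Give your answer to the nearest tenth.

85.3

Sorted: 243, 251, 317, 342, 355, 357, 370, 406, 441, 452, 560, 569, 685, 689, 703, 744, 772.
Count below 703: L = 14; count equal: E = 1; n = 17.
Percentile rank = 100·(14 + 0.5·1)/17 = 100·14.5/17 = 85.29.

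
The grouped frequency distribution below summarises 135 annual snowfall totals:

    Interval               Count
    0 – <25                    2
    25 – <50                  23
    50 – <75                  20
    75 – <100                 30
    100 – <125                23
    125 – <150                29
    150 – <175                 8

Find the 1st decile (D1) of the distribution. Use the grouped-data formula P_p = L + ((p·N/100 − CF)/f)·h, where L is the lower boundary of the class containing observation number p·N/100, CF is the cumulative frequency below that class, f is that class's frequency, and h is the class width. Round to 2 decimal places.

37.50

N = 135; target position k = 10/100 · 135 = 13.5.
Cumulative frequencies: 2, 25, 45, 75, 98, 127, 135.
Observation 13.5 falls in the class 25 – <50.
L = 25, CF = 2, f = 23, h = 25.
P10 = 25 + ((13.5 − 2)/23)·25 = 25 + 12.5 = 37.5.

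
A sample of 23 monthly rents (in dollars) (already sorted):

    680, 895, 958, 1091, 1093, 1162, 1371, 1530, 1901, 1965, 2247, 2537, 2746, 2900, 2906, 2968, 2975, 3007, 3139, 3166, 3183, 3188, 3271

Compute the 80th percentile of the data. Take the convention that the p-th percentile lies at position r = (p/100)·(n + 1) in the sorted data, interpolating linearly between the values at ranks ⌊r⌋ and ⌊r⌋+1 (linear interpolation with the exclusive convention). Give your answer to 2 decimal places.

3144.40

n = 23.
r = (80/100)·(23 + 1) = 19.2.
Rank 19 is 3139 and rank 20 is 3166.
Interpolate: 3139 + 0.2·(3166 − 3139) = 3139 + 0.2·27 = 3144.4.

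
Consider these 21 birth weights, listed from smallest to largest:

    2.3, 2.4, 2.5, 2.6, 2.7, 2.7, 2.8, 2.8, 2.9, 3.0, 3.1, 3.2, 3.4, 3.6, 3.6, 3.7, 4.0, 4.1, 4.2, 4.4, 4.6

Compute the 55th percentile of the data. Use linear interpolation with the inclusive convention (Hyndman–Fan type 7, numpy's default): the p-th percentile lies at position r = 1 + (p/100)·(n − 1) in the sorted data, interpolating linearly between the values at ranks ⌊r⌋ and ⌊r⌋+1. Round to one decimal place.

n = 21.
r = 1 + (55/100)·(21 − 1) = 1 + 11 = 12.
r is an integer, so P55 is the value at rank 12: 3.2.

3.2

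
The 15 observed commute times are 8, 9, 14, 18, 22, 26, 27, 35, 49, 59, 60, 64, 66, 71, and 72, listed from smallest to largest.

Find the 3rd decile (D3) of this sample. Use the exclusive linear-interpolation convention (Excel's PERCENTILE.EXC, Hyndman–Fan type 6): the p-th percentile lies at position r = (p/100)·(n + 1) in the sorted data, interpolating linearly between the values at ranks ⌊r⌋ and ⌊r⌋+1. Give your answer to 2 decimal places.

21.20

n = 15.
r = (30/100)·(15 + 1) = 4.8.
Rank 4 is 18 and rank 5 is 22.
Interpolate: 18 + 0.8·(22 − 18) = 18 + 0.8·4 = 21.2.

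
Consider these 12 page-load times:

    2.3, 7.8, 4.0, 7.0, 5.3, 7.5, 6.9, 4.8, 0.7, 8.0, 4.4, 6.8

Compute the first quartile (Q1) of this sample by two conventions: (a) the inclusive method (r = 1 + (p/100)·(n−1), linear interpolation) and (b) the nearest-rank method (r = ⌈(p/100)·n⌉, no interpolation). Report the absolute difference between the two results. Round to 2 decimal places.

Sorted: 0.7, 2.3, 4.0, 4.4, 4.8, 5.3, 6.8, 6.9, 7.0, 7.5, 7.8, 8.0.
n = 12.
(a) r = 3.75; between ranks 3 (4.0) and 4 (4.4): 4.3.
(b) the nearest-rank method: rank 3 → 4.
|4.3 − 4| = 0.3.

0.30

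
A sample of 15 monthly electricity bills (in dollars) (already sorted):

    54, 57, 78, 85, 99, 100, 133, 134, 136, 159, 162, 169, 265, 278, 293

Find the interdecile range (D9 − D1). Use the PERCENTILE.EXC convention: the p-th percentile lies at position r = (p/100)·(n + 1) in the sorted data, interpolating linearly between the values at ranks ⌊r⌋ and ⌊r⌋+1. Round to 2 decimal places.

n = 15.
P10: r = 1.6; ranks 1–2 are 54, 57; interpolating gives 55.8.
P90: r = 14.4; ranks 14–15 are 278, 293; interpolating gives 284.
Difference: 284 − 55.8 = 228.2.

228.20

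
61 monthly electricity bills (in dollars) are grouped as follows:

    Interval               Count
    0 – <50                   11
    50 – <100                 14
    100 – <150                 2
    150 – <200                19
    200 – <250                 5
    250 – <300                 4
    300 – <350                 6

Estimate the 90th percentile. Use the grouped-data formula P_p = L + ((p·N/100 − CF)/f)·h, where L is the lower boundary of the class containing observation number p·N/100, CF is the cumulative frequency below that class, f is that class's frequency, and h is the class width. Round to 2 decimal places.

298.75

N = 61; target position k = 90/100 · 61 = 54.9.
Cumulative frequencies: 11, 25, 27, 46, 51, 55, 61.
Observation 54.9 falls in the class 250 – <300.
L = 250, CF = 51, f = 4, h = 50.
P90 = 250 + ((54.9 − 51)/4)·50 = 250 + 48.75 = 298.75.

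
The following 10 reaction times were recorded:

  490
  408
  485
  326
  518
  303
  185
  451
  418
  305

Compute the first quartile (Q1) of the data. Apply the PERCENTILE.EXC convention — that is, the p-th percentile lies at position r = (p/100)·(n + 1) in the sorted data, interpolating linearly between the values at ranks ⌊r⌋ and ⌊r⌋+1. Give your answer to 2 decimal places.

304.50

Sorted: 185, 303, 305, 326, 408, 418, 451, 485, 490, 518.
n = 10.
r = (25/100)·(10 + 1) = 2.75.
Rank 2 is 303 and rank 3 is 305.
Interpolate: 303 + 0.75·(305 − 303) = 303 + 0.75·2 = 304.5.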